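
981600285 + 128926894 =1110527179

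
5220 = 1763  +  3457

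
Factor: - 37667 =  - 7^1*5381^1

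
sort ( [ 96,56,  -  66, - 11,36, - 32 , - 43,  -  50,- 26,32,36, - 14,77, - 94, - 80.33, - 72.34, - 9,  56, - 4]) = [ - 94, - 80.33 , - 72.34, - 66, - 50, - 43, -32, - 26,-14, - 11 , - 9,-4, 32, 36,36,56,56,77,96] 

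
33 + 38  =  71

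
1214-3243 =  - 2029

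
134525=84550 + 49975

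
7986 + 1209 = 9195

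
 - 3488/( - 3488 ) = 1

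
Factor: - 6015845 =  - 5^1 * 11^1*109379^1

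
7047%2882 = 1283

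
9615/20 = 480 + 3/4 = 480.75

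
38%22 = 16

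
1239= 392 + 847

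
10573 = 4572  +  6001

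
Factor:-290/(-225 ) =2^1*3^( -2 )*5^(  -  1 )*29^1 = 58/45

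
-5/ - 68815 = 1/13763 = 0.00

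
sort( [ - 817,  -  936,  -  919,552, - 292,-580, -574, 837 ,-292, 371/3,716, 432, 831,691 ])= [ - 936, - 919, - 817, -580, - 574,-292, - 292, 371/3, 432, 552,  691, 716, 831,837]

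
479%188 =103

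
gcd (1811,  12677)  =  1811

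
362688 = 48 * 7556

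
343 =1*343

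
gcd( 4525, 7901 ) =1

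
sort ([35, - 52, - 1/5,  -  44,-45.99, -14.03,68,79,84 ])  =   [ - 52, - 45.99,-44,-14.03,-1/5,35, 68,79,84 ] 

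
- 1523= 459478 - 461001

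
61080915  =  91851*665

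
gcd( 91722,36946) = 2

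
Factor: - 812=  -2^2*7^1*29^1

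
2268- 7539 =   -  5271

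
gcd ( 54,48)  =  6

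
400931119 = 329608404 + 71322715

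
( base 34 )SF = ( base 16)3C7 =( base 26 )1b5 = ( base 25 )1DH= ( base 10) 967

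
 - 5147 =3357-8504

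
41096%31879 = 9217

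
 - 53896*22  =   - 1185712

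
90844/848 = 22711/212 = 107.13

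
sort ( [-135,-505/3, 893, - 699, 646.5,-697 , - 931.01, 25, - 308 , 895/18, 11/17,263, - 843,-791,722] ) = [-931.01,-843, - 791,  -  699, - 697, - 308,  -  505/3, - 135, 11/17, 25, 895/18,263, 646.5 , 722, 893]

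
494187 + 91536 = 585723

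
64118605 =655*97891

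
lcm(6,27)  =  54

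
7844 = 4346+3498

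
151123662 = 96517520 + 54606142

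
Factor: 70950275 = 5^2*11^1*19^1*37^1*367^1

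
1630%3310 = 1630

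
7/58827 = 7/58827= 0.00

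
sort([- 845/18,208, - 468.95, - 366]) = [ -468.95, - 366, - 845/18, 208 ] 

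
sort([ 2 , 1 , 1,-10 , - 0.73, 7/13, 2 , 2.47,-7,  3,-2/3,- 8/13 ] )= [ - 10 , - 7, - 0.73 , - 2/3,-8/13, 7/13, 1, 1 , 2, 2,2.47, 3 ]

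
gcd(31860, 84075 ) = 885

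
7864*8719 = 68566216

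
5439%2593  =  253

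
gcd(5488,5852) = 28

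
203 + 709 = 912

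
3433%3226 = 207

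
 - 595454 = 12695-608149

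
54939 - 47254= 7685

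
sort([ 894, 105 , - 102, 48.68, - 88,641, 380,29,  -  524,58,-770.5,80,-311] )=[-770.5,-524, - 311,-102, - 88,29 , 48.68,58, 80, 105,  380,  641,894]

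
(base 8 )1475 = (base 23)1D1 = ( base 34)OD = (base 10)829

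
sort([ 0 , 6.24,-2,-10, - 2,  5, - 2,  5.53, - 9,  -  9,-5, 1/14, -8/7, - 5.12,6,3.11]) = [-10, - 9,- 9,-5.12,  -  5, - 2,-2, - 2, - 8/7,0,1/14,3.11,5,5.53, 6, 6.24 ] 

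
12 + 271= 283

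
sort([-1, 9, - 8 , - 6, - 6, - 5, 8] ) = [ - 8, - 6  , - 6, - 5,-1, 8,9 ] 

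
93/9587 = 93/9587 = 0.01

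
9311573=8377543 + 934030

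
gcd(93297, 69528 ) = 3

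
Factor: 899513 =149^1*6037^1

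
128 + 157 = 285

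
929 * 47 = 43663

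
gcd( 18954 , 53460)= 486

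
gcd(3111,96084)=51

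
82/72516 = 41/36258 =0.00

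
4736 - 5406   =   - 670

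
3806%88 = 22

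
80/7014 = 40/3507=0.01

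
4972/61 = 81 +31/61 = 81.51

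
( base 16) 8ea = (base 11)1795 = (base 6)14322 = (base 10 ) 2282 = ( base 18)70e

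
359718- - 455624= 815342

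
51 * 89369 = 4557819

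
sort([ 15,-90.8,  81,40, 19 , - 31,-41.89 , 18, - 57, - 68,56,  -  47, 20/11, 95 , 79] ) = [ - 90.8,-68,-57, - 47, -41.89, - 31 , 20/11, 15 , 18, 19,  40  ,  56,79,  81,  95 ]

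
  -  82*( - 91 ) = 7462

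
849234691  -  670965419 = 178269272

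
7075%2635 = 1805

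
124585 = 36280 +88305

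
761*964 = 733604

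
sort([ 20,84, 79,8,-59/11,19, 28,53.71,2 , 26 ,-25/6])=[ - 59/11 ,  -  25/6 , 2, 8,19 , 20,26,28, 53.71 , 79, 84]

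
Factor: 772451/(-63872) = - 2^( - 7 )*499^(  -  1) * 772451^1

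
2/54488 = 1/27244 = 0.00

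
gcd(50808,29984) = 8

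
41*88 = 3608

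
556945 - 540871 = 16074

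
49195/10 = 9839/2 = 4919.50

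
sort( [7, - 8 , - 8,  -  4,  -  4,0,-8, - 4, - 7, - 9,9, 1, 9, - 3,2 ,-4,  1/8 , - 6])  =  [  -  9, - 8,-8, - 8, - 7,-6, - 4, - 4, - 4,-4, - 3, 0,1/8,1, 2,7, 9 , 9]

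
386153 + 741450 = 1127603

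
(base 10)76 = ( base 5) 301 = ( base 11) 6a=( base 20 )3g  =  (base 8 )114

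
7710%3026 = 1658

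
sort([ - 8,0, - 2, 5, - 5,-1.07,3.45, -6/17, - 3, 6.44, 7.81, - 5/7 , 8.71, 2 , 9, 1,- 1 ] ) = [ - 8, - 5,-3, - 2, - 1.07,-1, - 5/7,-6/17 , 0,  1, 2, 3.45, 5, 6.44, 7.81,8.71, 9 ]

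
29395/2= 14697 + 1/2= 14697.50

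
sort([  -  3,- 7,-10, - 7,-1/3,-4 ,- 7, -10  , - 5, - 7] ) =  [  -  10,  -  10, - 7,-7 , - 7,-7 ,-5, - 4 , - 3, - 1/3]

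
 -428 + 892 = 464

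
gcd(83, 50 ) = 1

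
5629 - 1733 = 3896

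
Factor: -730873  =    -  11^1*13^1*19^1*269^1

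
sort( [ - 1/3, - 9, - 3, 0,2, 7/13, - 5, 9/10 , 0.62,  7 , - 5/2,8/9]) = [ - 9 , - 5, - 3, - 5/2,-1/3,0, 7/13,  0.62 , 8/9 , 9/10, 2, 7]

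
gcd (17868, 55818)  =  6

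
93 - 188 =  - 95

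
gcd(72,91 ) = 1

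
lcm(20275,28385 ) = 141925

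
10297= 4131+6166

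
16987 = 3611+13376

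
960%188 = 20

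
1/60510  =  1/60510 = 0.00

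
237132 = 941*252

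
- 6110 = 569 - 6679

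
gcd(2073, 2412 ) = 3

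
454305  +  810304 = 1264609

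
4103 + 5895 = 9998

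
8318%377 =24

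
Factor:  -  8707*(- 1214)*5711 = 2^1*607^1*5711^1*8707^1 = 60366971878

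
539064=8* 67383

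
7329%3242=845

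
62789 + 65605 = 128394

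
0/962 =0 =0.00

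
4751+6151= 10902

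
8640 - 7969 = 671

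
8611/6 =1435 + 1/6 = 1435.17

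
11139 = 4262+6877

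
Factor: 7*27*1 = 189 = 3^3*  7^1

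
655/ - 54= - 13+47/54 = - 12.13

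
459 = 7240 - 6781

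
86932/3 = 28977+1/3=28977.33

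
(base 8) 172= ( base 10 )122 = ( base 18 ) 6E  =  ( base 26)4I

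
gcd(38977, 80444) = 1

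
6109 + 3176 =9285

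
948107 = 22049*43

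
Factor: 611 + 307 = 918 = 2^1*3^3*17^1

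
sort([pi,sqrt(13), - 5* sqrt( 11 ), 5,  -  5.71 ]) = [-5*sqrt( 11), - 5.71 , pi, sqrt (13), 5 ]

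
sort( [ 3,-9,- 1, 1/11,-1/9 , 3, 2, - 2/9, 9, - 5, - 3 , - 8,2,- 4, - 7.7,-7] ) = [ - 9, - 8, - 7.7,-7, - 5, - 4, - 3 , - 1, - 2/9 , - 1/9,  1/11,2,2 , 3,3 , 9 ]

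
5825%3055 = 2770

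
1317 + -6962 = -5645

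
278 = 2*139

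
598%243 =112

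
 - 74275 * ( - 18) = 1336950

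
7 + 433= 440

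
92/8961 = 92/8961 = 0.01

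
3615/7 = 516  +  3/7 = 516.43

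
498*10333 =5145834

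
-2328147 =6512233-8840380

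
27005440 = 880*30688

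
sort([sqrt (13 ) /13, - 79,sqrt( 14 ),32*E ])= [ - 79, sqrt( 13 ) /13,sqrt (14 ),32*E ]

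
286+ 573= 859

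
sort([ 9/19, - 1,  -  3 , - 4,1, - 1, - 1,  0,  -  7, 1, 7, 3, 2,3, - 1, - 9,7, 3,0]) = [ - 9, - 7, - 4, - 3, - 1, - 1, - 1, - 1, 0,0, 9/19 , 1, 1, 2,3 , 3,  3,  7,7]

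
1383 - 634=749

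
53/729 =53/729= 0.07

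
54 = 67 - 13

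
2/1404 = 1/702 = 0.00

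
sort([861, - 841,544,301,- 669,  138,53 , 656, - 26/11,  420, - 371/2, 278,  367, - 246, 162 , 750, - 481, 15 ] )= [ - 841, - 669, - 481,-246, -371/2, - 26/11,  15, 53,138,162,278, 301, 367, 420, 544,  656, 750,861]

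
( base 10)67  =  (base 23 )2l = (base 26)2F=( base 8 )103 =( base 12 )57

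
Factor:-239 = -239^1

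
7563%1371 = 708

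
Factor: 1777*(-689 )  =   - 13^1*53^1*1777^1 = - 1224353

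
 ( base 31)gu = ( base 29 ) i4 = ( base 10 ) 526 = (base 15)251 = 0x20e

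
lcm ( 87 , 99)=2871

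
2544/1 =2544 = 2544.00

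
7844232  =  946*8292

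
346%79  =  30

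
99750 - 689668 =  - 589918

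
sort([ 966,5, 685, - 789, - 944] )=[ - 944, - 789,5,685 , 966]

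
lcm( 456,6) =456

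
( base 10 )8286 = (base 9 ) 12326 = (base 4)2001132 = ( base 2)10000001011110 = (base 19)13i2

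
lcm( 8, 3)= 24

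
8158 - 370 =7788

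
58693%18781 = 2350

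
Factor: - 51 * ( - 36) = 1836  =  2^2 * 3^3*17^1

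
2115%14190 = 2115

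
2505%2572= 2505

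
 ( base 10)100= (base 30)3a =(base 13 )79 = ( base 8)144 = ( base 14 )72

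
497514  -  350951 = 146563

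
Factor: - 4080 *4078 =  - 16638240=- 2^5*3^1 * 5^1*17^1*2039^1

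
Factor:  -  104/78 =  - 4/3 = - 2^2 * 3^( - 1) 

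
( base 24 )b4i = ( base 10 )6450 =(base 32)69i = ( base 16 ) 1932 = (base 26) 9E2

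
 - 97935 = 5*( -19587 )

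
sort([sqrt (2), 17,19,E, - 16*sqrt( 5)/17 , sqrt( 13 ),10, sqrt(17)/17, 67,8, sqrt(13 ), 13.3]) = [ - 16*sqrt (5 )/17, sqrt(17 ) /17, sqrt (2) , E,sqrt(13 ), sqrt(13), 8, 10, 13.3 , 17,  19, 67]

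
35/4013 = 35/4013 = 0.01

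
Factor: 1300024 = 2^3*11^2*17^1* 79^1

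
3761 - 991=2770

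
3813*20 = 76260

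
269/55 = 4 + 49/55 = 4.89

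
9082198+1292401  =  10374599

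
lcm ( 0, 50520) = 0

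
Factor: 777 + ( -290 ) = 487^1 = 487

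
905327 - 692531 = 212796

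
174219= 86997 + 87222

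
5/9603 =5/9603 =0.00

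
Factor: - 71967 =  - 3^1 * 7^1 * 23^1 * 149^1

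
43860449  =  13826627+30033822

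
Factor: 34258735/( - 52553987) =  - 5^1  *  7^1 * 17^( - 1 )*71^( - 1) * 43541^( - 1) * 978821^1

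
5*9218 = 46090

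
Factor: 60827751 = 3^2  *17^1*397567^1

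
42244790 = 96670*437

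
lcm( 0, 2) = 0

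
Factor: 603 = 3^2*67^1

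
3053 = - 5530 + 8583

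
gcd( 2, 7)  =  1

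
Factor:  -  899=  -  29^1 * 31^1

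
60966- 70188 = -9222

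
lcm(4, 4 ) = 4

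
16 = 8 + 8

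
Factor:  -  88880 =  - 2^4*5^1*11^1*101^1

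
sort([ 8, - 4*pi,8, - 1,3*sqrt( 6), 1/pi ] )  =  [ -4*pi,- 1, 1/pi, 3*sqrt( 6),8, 8 ]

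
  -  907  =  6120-7027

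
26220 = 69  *380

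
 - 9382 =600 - 9982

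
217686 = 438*497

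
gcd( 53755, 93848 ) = 1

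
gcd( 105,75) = 15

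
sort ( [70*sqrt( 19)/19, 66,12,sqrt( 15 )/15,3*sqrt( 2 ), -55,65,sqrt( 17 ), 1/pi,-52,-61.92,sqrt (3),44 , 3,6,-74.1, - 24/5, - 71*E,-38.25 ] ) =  [ - 71 * E, - 74.1 , - 61.92, - 55, - 52,-38.25,  -  24/5, sqrt ( 15)/15, 1/pi,sqrt(3 ), 3,sqrt(17 ),3*sqrt( 2 ),  6, 12,70*sqrt ( 19)/19,44, 65 , 66]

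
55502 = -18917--74419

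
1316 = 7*188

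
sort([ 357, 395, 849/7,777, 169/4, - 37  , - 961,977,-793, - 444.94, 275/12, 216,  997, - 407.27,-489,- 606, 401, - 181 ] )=[ - 961,-793, - 606, - 489, - 444.94, - 407.27,  -  181, - 37 , 275/12,169/4, 849/7, 216,357, 395, 401,777, 977, 997]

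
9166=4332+4834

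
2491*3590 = 8942690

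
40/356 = 10/89 =0.11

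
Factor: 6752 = 2^5*211^1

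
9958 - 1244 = 8714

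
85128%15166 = 9298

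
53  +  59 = 112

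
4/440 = 1/110 = 0.01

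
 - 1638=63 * ( - 26 )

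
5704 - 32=5672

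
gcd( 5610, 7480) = 1870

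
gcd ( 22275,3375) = 675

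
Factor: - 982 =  - 2^1*491^1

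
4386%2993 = 1393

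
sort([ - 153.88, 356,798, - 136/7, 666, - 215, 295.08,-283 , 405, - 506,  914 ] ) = [ - 506, - 283, - 215,  -  153.88, - 136/7,295.08,356,405,666,798, 914]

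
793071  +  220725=1013796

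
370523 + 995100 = 1365623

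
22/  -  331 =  - 22/331 = - 0.07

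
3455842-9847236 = -6391394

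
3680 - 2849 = 831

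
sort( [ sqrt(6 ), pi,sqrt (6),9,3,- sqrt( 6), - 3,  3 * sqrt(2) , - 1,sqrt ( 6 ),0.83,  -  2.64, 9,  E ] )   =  [-3, - 2.64,- sqrt(6), - 1,0.83,  sqrt( 6), sqrt(6), sqrt (6),E,3, pi, 3*sqrt(2 ), 9,  9]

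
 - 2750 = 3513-6263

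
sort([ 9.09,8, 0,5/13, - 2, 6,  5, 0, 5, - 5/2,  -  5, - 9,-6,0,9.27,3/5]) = [ - 9, - 6, - 5,- 5/2, - 2,0, 0,0, 5/13, 3/5,5, 5, 6,8,9.09,9.27 ] 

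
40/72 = 5/9 = 0.56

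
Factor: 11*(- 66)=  - 726 = -2^1*3^1* 11^2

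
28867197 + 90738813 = 119606010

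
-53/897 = - 53/897=- 0.06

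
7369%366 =49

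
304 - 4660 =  - 4356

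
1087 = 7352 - 6265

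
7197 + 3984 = 11181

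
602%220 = 162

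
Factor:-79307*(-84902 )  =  6733322914 = 2^1*71^1*1117^1*42451^1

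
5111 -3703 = 1408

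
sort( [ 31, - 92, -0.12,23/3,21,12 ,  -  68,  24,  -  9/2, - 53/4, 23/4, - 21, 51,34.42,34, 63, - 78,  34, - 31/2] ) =[ - 92,  -  78, - 68, - 21, - 31/2, -53/4 , - 9/2,-0.12, 23/4,23/3,12,21,24,31, 34,34, 34.42,51, 63 ] 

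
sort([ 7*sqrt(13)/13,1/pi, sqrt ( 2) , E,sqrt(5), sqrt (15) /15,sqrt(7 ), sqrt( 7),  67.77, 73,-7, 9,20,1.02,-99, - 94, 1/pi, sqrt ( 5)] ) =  [ -99,-94, - 7,  sqrt(15)/15,  1/pi, 1/pi, 1.02  ,  sqrt( 2 ),7 * sqrt(13)/13, sqrt( 5 ), sqrt ( 5),sqrt( 7 ), sqrt( 7), E, 9,20, 67.77, 73 ] 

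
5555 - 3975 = 1580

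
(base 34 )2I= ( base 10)86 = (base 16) 56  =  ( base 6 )222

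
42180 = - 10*( - 4218 )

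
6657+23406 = 30063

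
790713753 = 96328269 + 694385484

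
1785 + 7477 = 9262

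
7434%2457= 63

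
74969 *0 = 0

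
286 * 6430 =1838980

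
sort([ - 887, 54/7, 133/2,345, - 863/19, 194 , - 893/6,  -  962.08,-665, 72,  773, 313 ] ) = [ - 962.08, - 887,-665, - 893/6,-863/19,54/7, 133/2,  72, 194, 313, 345,773 ]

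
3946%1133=547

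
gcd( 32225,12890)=6445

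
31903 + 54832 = 86735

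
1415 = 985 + 430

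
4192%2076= 40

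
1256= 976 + 280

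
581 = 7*83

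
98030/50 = 1960 + 3/5 = 1960.60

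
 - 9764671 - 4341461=  -  14106132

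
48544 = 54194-5650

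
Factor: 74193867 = 3^3*11^1*249811^1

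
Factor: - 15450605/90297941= -5^1*83^ (-1)*439^1*449^( - 1) * 2423^(-1)*7039^1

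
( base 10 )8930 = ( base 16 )22E2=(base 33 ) 86k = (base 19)15e0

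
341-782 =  - 441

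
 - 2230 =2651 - 4881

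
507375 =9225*55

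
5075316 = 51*99516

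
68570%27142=14286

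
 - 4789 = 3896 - 8685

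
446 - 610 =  - 164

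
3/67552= 3/67552 = 0.00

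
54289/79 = 687  +  16/79=687.20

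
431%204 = 23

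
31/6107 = 1/197 = 0.01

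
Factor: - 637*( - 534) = 2^1*3^1*7^2*13^1*89^1 = 340158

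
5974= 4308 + 1666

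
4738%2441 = 2297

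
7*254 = 1778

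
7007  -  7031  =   - 24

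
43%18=7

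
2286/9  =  254 =254.00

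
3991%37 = 32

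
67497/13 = 5192 + 1/13= 5192.08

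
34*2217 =75378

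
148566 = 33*4502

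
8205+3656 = 11861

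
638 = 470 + 168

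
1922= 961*2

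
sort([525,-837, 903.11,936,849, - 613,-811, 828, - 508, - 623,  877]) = [ - 837, - 811, - 623 , - 613, - 508, 525,828, 849, 877,903.11,936]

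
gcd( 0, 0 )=0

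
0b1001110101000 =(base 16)13a8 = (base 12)2AB4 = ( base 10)5032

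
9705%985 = 840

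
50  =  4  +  46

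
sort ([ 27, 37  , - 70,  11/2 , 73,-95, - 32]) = [-95,  -  70,-32,11/2, 27,37,73]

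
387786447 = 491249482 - 103463035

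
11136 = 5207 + 5929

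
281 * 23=6463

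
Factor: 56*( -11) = - 616=-  2^3 * 7^1*11^1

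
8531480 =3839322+4692158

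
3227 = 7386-4159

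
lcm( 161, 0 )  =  0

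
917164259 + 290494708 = 1207658967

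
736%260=216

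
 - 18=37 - 55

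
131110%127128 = 3982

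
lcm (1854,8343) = 16686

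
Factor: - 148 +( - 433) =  - 581 = - 7^1*83^1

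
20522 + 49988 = 70510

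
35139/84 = 418  +  9/28 = 418.32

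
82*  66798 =5477436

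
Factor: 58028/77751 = 2^2*3^( - 2)* 53^(  -  1) * 89^1= 356/477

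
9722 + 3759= 13481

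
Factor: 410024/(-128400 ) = - 2^( - 1)*3^(- 1)*5^(-2 )*479^1 = -479/150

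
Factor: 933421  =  933421^1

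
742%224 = 70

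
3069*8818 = 27062442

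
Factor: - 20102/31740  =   - 19/30  =  - 2^( - 1 ) * 3^(-1 ) * 5^ ( - 1 ) *19^1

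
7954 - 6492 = 1462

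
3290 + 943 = 4233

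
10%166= 10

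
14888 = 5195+9693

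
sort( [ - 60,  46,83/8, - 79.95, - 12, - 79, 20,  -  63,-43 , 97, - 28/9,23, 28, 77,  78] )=[  -  79.95, - 79, - 63,  -  60, - 43,-12 , - 28/9,83/8,20,23,  28 , 46 , 77,78, 97]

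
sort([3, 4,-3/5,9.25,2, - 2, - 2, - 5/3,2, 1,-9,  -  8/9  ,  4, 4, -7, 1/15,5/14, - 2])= [ - 9, - 7, - 2, - 2, - 2, - 5/3,  -  8/9, - 3/5, 1/15, 5/14 , 1,2,2,3, 4,4, 4,9.25]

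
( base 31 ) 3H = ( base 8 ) 156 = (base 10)110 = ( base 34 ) 38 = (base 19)5F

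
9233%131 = 63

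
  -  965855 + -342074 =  - 1307929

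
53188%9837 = 4003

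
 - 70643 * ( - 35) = 2472505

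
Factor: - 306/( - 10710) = 1/35 = 5^( - 1)*7^( - 1)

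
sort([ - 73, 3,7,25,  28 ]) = [  -  73,3,  7,  25,28]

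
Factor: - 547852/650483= - 2^2*136963^1 * 650483^( - 1) 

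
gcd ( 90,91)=1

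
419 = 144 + 275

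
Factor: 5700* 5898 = 2^3*3^2* 5^2*19^1 * 983^1= 33618600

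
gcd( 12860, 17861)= 1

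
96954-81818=15136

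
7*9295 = 65065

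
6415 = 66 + 6349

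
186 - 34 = 152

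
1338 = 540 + 798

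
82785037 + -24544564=58240473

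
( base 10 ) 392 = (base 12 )288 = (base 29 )df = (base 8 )610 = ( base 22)hi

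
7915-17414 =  - 9499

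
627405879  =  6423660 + 620982219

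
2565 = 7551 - 4986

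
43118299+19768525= 62886824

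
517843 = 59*8777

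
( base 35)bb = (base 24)gc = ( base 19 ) 11G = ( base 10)396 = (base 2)110001100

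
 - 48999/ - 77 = 48999/77 = 636.35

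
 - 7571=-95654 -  - 88083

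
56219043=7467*7529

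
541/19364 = 541/19364 = 0.03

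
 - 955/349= - 955/349=- 2.74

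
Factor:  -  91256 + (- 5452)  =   - 96708 = -2^2*3^1 * 8059^1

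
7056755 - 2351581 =4705174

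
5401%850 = 301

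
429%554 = 429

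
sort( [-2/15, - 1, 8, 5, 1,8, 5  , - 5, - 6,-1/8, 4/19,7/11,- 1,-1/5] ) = [ - 6,-5 ,-1, - 1,-1/5, - 2/15,-1/8, 4/19, 7/11,1,5, 5, 8, 8] 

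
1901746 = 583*3262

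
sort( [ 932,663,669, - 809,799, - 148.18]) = [  -  809, - 148.18, 663, 669,  799, 932] 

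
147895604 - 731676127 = -583780523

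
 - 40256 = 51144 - 91400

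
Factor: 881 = 881^1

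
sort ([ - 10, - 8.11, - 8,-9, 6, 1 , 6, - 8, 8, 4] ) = [-10, - 9, - 8.11, - 8,-8, 1, 4, 6,6, 8] 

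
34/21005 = 34/21005 = 0.00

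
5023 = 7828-2805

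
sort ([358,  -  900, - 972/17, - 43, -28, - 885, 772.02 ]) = [ - 900,-885,-972/17 , - 43,-28 , 358,772.02]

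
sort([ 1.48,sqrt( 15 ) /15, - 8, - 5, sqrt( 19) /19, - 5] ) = [ - 8, - 5,-5,  sqrt (19)/19 , sqrt( 15)/15, 1.48]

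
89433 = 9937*9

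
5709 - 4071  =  1638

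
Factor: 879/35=3^1*5^( - 1 )*7^( - 1 )*293^1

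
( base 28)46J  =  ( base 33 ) 31n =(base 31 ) 3e6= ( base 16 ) CFB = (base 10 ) 3323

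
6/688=3/344 = 0.01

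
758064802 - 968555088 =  - 210490286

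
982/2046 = 491/1023= 0.48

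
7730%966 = 2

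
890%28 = 22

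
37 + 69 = 106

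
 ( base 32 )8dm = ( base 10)8630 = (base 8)20666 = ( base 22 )HI6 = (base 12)4bb2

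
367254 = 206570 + 160684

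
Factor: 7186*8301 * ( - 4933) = - 294258313938= -  2^1 * 3^1*2767^1*3593^1 * 4933^1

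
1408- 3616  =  - 2208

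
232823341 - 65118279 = 167705062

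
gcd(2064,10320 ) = 2064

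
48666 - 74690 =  - 26024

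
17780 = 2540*7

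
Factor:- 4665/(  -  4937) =3^1*5^1*311^1*4937^( - 1 ) 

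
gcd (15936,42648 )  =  24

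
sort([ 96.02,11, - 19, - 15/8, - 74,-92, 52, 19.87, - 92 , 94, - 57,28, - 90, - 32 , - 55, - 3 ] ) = [ - 92, - 92, - 90, - 74,-57,- 55, - 32, - 19 , - 3,-15/8, 11,19.87,28,52,  94,  96.02 ] 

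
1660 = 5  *332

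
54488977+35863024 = 90352001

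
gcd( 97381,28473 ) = 1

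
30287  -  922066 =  - 891779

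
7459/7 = 1065 + 4/7 = 1065.57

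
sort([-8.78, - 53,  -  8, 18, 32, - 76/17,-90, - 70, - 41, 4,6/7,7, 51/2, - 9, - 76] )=[ - 90, - 76, - 70,-53, - 41, -9, - 8.78, - 8,-76/17, 6/7,  4 , 7, 18, 51/2,32] 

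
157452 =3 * 52484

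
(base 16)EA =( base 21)B3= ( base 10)234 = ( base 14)12a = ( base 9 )280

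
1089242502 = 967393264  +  121849238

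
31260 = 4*7815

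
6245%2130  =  1985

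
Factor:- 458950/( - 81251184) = 229475/40625592 = 2^( - 3)*3^(-1 ) * 5^2*7^( - 1 ) * 67^1*79^( - 1)*137^1 * 3061^( - 1) 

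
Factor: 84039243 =3^1 * 43^1*47^1*83^1 * 167^1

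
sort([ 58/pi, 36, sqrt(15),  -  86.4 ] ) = [ - 86.4,sqrt( 15), 58/pi,36 ] 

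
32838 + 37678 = 70516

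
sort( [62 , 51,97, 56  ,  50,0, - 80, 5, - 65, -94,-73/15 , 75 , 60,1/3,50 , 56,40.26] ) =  [ - 94, - 80, - 65, - 73/15,0,1/3,5,40.26, 50, 50, 51 , 56,56,60, 62 , 75,97 ]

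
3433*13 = 44629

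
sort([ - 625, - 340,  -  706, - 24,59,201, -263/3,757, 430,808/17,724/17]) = [ - 706, - 625, - 340, - 263/3, - 24, 724/17,808/17,  59, 201,  430, 757 ] 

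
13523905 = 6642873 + 6881032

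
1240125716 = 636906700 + 603219016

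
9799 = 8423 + 1376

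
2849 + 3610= 6459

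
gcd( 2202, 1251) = 3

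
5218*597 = 3115146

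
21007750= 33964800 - 12957050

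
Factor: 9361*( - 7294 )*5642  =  -385230874028 = -2^2 *7^2*11^1*13^1 * 23^1*31^1*37^1*521^1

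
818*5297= 4332946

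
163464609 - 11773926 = 151690683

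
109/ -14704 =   -  1 + 14595/14704 = -  0.01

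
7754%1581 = 1430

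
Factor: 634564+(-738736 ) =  - 104172 = - 2^2*3^1 * 8681^1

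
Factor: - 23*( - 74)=1702= 2^1*23^1*37^1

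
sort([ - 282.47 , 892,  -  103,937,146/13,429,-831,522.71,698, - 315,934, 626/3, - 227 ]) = [ - 831, - 315,-282.47,  -  227, - 103,  146/13,626/3, 429, 522.71,698 , 892 , 934, 937] 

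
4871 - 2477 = 2394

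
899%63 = 17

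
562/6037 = 562/6037 = 0.09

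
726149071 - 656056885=70092186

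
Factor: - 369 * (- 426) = 157194  =  2^1*3^3 * 41^1*71^1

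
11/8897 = 11/8897 = 0.00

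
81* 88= 7128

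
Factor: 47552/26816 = 743/419=419^( - 1 )*743^1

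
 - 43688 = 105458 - 149146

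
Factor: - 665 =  - 5^1 * 7^1 * 19^1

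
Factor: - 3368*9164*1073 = -2^5*29^2*37^1 * 79^1*421^1=   - 33117449696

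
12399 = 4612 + 7787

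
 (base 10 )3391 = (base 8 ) 6477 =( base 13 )170b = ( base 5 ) 102031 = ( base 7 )12613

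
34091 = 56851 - 22760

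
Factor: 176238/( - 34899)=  - 58746/11633 = - 2^1 * 3^1*9791^1*11633^( - 1)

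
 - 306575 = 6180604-6487179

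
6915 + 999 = 7914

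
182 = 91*2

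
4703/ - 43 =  - 110+ 27/43= - 109.37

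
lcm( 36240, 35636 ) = 2138160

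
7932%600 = 132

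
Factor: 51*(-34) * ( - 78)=135252 = 2^2 * 3^2*13^1 *17^2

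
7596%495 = 171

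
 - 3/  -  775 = 3/775=0.00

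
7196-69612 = -62416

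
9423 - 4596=4827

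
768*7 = 5376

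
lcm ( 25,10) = 50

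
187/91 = 2+ 5/91 =2.05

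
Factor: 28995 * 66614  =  1931472930= 2^1*3^1*5^1 * 19^1 * 1753^1*1933^1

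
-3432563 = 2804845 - 6237408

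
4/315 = 4/315 = 0.01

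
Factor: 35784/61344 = 2^(-2) * 3^( - 1 )*7^1= 7/12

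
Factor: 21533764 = 2^2*7^1*17^1*19^1*2381^1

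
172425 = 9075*19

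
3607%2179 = 1428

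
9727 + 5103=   14830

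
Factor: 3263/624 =2^ ( - 4)*3^(  -  1) * 251^1 = 251/48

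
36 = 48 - 12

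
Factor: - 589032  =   - 2^3*3^6*101^1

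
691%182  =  145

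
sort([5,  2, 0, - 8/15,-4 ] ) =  [ - 4,-8/15, 0, 2,5]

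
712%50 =12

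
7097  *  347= 2462659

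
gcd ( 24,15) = 3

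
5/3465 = 1/693=0.00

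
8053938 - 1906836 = 6147102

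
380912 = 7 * 54416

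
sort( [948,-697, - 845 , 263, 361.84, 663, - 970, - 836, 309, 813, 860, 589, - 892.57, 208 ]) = [ - 970, - 892.57, - 845, - 836, - 697,208, 263, 309  ,  361.84, 589, 663 , 813,860,948 ]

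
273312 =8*34164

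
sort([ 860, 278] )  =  [ 278,860 ] 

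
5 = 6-1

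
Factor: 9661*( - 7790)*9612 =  - 2^3 * 3^3 *5^1*19^1*41^1 * 89^1*9661^1= - 723391334280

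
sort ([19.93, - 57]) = [ - 57,19.93]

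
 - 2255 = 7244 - 9499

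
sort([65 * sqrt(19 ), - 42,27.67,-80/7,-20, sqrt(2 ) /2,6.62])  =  [ - 42, - 20, - 80/7, sqrt( 2 )/2, 6.62, 27.67,65*sqrt(19) ] 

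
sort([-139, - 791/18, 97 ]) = [ - 139, - 791/18,97]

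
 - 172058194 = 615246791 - 787304985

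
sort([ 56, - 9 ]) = [ - 9 , 56]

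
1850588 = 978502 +872086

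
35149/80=35149/80=439.36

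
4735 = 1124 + 3611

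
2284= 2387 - 103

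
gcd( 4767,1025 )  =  1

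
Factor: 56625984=2^6*3^2 * 37^1*2657^1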